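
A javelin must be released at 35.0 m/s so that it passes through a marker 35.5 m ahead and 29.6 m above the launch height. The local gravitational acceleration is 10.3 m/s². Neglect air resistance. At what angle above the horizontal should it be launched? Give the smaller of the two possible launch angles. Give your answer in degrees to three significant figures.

50.1°

Trajectory: y = x tanθ − g x² (1 + tan²θ)/(2v₀²). With x = 35.5, y = 29.6, v₀ = 35.0, g = 10.3:
5.298 tan²θ − 35.5 tanθ + (34.90) = 0.
tanθ = [35.5 ± √(35.5² − 4 × 5.298 × (34.90))] / (2 × 5.298) = (35.5 ± 22.82) / 10.60, giving tanθ = 1.197 or 5.504.
θ = 50.12° or 79.70°; the smaller is 50.12°.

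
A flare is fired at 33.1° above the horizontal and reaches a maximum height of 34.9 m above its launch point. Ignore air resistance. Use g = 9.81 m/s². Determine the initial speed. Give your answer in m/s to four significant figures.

At the peak v_y = 0, so v_y0 = √(2gH) = √(2 × 9.81 × 34.9) = 26.17 m/s.
v_y0 = v₀ sin θ ⇒ v₀ = 26.17 / sin 33.1° = 47.92 m/s.

47.92 m/s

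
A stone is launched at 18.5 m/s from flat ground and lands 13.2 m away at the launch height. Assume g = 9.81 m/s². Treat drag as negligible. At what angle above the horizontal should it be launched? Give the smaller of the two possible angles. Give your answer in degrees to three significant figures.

11.1°

R = v₀² sin 2θ / g gives sin 2θ = gR/v₀² = 9.81·13.2/18.5² = 0.3784.
2θ = 22.23° or 180° − 22.23° = 157.8°, so θ = 11.12° or 78.88°.
The smaller angle is 11.12°.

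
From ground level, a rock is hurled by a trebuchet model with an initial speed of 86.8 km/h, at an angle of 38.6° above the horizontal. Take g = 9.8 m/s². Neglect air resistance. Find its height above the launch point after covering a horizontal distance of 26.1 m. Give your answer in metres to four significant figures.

11.43 m

Convert: 86.8 km/h = 86.8/3.6 = 24.11 m/s.
Resolve: vₓ = 24.11 cos 38.6° = 18.84 m/s and v_y0 = 24.11 sin 38.6° = 15.04 m/s.
x = vₓ t ⇒ t = 26.1/18.84 = 1.385 s.
Height: y = v_y0 t − ½ g t² = 15.04 × 1.385 − 4.900 × 1.385² = 20.84 − 9.401 = 11.43 m.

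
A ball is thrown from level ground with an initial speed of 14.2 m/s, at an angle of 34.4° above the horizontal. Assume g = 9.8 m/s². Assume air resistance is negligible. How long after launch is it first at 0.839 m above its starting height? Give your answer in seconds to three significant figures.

0.112 s

Horizontal component vₓ = 14.20 cos 34.4° = 11.72 m/s; vertical v_y0 = 14.20 sin 34.4° = 8.023 m/s.
Require v_y0 t − ½ g t² = 0.839, i.e. 4.900 t² − 8.023 t + 0.839 = 0.
Quadratic formula: t = (8.023 ± √47.917) / 9.80 = (8.023 ± 6.922) / 9.80 → t = 0.1123 s or 1.525 s.
The first (ascending) time is 0.1123 s.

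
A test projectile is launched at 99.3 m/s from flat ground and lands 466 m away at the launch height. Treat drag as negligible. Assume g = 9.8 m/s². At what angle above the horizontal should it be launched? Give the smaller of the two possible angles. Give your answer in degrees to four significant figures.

From R = (v₀²/g) sin 2θ: sin 2θ = 9.80 × 466 / 9860.5 = 0.4631.
2θ = 27.59° or 180° − 27.59° = 152.4°, so θ = 13.79° or 76.21°.
The smaller angle is 13.79°.

13.79°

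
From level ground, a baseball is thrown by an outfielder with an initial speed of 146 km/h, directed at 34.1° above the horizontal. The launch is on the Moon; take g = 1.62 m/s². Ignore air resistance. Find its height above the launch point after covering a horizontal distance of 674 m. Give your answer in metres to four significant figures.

130.1 m

Convert: 146 km/h = 146/3.6 = 40.56 m/s.
Horizontal component vₓ = 40.56 cos 34.1° = 33.58 m/s; vertical v_y0 = 40.56 sin 34.1° = 22.74 m/s.
At x = 674 m, t = x/vₓ = 674/33.58 = 20.07 s.
Height: y = v_y0 t − ½ g t² = 22.74 × 20.07 − 0.8100 × 20.07² = 456.3 − 326.3 = 130.1 m.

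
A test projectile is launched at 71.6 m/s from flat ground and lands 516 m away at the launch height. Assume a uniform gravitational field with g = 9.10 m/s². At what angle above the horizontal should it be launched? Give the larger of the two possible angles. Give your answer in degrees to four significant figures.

R = v₀² sin 2θ / g gives sin 2θ = gR/v₀² = 9.10·516/71.6² = 0.9159.
2θ = 66.34° or 180° − 66.34° = 113.7°, so θ = 33.17° or 56.83°.
The larger angle is 56.83°.

56.83°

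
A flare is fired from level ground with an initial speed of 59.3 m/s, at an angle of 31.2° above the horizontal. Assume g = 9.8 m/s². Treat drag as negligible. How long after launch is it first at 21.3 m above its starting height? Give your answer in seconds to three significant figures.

Resolve: vₓ = 59.30 cos 31.2° = 50.72 m/s and v_y0 = 59.30 sin 31.2° = 30.72 m/s.
Require v_y0 t − ½ g t² = 21.3, i.e. 4.900 t² − 30.72 t + 21.3 = 0.
t = [30.72 ± √(30.72² − 2·9.80·21.3)] / 9.80 = (30.72 ± 22.94) / 9.80, so t = 0.7939 s or t = 5.475 s.
The first (ascending) time is 0.7939 s.

0.794 s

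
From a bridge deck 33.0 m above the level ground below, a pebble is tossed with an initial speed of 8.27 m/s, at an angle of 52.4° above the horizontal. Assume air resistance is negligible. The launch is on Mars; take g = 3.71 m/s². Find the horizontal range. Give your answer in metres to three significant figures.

32.0 m

Components: vₓ = 8.270 cos 52.4° = 5.046 m/s, v_y0 = 8.270 sin 52.4° = 6.552 m/s.
With up positive and y = 0 at the ground: y(t) = 33.0 + (6.552) t − 1.855 t². Setting y = 0 and taking the positive root: t = [6.552 + √(6.552² + 2·3.71·33.0)] / 3.71 = (6.552 + 16.96) / 3.71 = 6.339 s.
Horizontal distance: R = vₓ t = 5.046 × 6.339 = 31.98 m.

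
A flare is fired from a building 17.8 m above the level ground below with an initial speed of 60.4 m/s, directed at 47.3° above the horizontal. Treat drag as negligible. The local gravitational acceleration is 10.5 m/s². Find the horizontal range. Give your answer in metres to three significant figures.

vₓ = 60.40 cos 47.3° = 40.96 m/s; v_y0 = 60.40 sin 47.3° = 44.39 m/s.
The projectile lands when y = 17.8 + (44.39) t − ½·10.5·t² = 0. Positive root: t = (44.39 + √(44.39² + 2·10.5·17.8)) / 10.5 = (44.39 + 48.42) / 10.5 = 8.839 s.
Horizontal distance: R = vₓ t = 40.96 × 8.839 = 362.0 m.

362 m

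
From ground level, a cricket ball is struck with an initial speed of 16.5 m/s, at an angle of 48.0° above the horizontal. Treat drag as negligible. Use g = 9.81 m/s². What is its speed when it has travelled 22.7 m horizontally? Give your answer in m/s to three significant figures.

13.6 m/s

Components: vₓ = 16.50 cos 48.0° = 11.04 m/s, v_y0 = 16.50 sin 48.0° = 12.26 m/s.
At x = 22.7 m, t = x/vₓ = 22.7/11.04 = 2.056 s.
Vertical velocity there: v_y = v_y0 − g t = 12.26 − 9.81 × 2.056 = −7.908 m/s.
Speed: √(vₓ² + v_y²) = √(11.04² + 7.908²) = 13.58 m/s.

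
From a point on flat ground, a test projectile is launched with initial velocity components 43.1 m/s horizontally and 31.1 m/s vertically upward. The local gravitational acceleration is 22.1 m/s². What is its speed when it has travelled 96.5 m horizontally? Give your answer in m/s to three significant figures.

46.9 m/s

At x = 96.5 m, t = x/vₓ = 96.5/43.10 = 2.239 s.
Vertical velocity there: v_y = v_y0 − g t = 31.10 − 22.1 × 2.239 = −18.38 m/s.
Speed: √(vₓ² + v_y²) = √(43.10² + 18.38²) = 46.86 m/s.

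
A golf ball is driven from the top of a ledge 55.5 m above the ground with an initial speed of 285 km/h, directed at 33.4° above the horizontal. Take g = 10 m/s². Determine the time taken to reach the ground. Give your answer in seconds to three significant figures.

9.84 s

Convert: 285 km/h = 285/3.6 = 79.17 m/s.
Horizontal component vₓ = 79.17 cos 33.4° = 66.09 m/s; vertical v_y0 = 79.17 sin 33.4° = 43.58 m/s.
With up positive and y = 0 at the ground: y(t) = 55.5 + (43.58) t − 5.000 t². Setting y = 0 and taking the positive root: t = [43.58 + √(43.58² + 2·10.0·55.5)] / 10.0 = (43.58 + 54.86) / 10.0 = 9.844 s.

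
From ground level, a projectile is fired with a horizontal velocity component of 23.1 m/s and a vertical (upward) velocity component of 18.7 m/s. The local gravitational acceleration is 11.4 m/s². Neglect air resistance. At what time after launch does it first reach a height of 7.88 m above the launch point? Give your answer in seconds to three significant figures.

Height y(t) = 18.70 t − 5.700 t² = 7.88 gives 5.700 t² − 18.70 t + 7.88 = 0.
t = [18.70 ± √(18.70² − 2·11.4·7.88)] / 11.4 = (18.70 ± 13.04) / 11.4, so t = 0.4965 s or t = 2.784 s.
The first (ascending) time is 0.4965 s.

0.497 s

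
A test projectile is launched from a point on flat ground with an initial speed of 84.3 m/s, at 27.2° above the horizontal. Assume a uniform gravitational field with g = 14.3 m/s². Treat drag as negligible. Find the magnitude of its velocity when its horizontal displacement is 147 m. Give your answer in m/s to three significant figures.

75.7 m/s

Horizontal component vₓ = 84.30 cos 27.2° = 74.98 m/s; vertical v_y0 = 84.30 sin 27.2° = 38.53 m/s.
x = vₓ t ⇒ t = 147/74.98 = 1.961 s.
Vertical velocity there: v_y = v_y0 − g t = 38.53 − 14.3 × 1.961 = 10.50 m/s.
Speed: √(vₓ² + v_y²) = √(74.98² + 10.50²) = 75.71 m/s.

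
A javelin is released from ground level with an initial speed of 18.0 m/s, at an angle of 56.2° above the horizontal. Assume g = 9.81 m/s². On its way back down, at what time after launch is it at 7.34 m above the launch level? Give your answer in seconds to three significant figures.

Horizontal component vₓ = 18.00 cos 56.2° = 10.01 m/s; vertical v_y0 = 18.00 sin 56.2° = 14.96 m/s.
Height y(t) = 14.96 t − 4.905 t² = 7.34 gives 4.905 t² − 14.96 t + 7.34 = 0.
Quadratic formula: t = (14.96 ± √79.723) / 9.81 = (14.96 ± 8.929) / 9.81 → t = 0.6146 s or 2.435 s.
The descending-branch root is 2.435 s.

2.43 s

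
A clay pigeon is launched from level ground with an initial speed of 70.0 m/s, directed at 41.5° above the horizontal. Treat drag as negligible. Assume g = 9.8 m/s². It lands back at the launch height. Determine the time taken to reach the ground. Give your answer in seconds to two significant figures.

Resolve: vₓ = 70.00 cos 41.5° = 52.43 m/s and v_y0 = 70.00 sin 41.5° = 46.38 m/s.
Landing at launch height ⇒ T = 2 v_y0 / g = 2 × 46.38 / 9.80 = 9.466 s.

9.5 s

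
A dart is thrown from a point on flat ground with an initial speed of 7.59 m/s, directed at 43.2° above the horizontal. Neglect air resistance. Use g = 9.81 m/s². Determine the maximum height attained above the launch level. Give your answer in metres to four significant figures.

Resolve: vₓ = 7.590 cos 43.2° = 5.533 m/s and v_y0 = 7.590 sin 43.2° = 5.196 m/s.
Peak height H = v_y0² / (2g) = 26.995 / 19.62 = 1.376 m.

1.376 m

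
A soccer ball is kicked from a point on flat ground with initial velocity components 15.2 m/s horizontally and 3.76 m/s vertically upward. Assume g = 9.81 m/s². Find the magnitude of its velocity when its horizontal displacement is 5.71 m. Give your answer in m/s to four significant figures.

15.20 m/s

x = vₓ t ⇒ t = 5.71/15.20 = 0.3757 s.
Vertical velocity there: v_y = v_y0 − g t = 3.760 − 9.81 × 0.3757 = 0.07480 m/s.
Speed: √(vₓ² + v_y²) = √(15.20² + 0.07480²) = 15.20 m/s.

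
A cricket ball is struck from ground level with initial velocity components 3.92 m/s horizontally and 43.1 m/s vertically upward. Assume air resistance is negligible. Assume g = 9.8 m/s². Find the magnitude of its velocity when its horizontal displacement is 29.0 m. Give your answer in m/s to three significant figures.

At x = 29.0 m, t = x/vₓ = 29.0/3.920 = 7.398 s.
Vertical velocity there: v_y = v_y0 − g t = 43.10 − 9.80 × 7.398 = −29.40 m/s.
Speed: √(vₓ² + v_y²) = √(3.920² + 29.40²) = 29.66 m/s.

29.7 m/s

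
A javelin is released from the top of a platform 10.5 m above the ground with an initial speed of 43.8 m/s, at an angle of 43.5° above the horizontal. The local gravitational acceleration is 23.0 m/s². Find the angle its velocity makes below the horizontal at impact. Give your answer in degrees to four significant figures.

49.58°

Resolve: vₓ = 43.80 cos 43.5° = 31.77 m/s and v_y0 = 43.80 sin 43.5° = 30.15 m/s.
The projectile lands when y = 10.5 + (30.15) t − ½·23.0·t² = 0. Positive root: t = (30.15 + √(30.15² + 2·23.0·10.5)) / 23.0 = (30.15 + 37.31) / 23.0 = 2.933 s.
At impact: v_y = v_y0 − g t = −37.31 m/s; vₓ = 31.77 m/s.
Angle below horizontal: arctan(|v_y|/vₓ) = arctan(37.31/31.77) = 49.58°.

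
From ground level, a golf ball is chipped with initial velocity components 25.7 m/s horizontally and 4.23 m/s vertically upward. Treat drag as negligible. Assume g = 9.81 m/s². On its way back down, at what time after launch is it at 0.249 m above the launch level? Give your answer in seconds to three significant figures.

Set y = v_y0 t − ½ g t² = 0.249: 4.905 t² − 4.230 t + 0.249 = 0.
Quadratic formula: t = (4.230 ± √13.008) / 9.81 = (4.230 ± 3.607) / 9.81 → t = 0.06355 s or 0.7988 s.
The descending-branch root is 0.7988 s.

0.799 s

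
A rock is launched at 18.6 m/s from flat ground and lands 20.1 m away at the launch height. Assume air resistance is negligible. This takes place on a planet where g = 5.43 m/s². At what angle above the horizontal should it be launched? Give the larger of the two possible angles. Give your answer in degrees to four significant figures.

80.81°

R = v₀² sin 2θ / g gives sin 2θ = gR/v₀² = 5.43·20.1/18.6² = 0.3155.
2θ = 18.39° or 180° − 18.39° = 161.6°, so θ = 9.195° or 80.81°.
The larger angle is 80.81°.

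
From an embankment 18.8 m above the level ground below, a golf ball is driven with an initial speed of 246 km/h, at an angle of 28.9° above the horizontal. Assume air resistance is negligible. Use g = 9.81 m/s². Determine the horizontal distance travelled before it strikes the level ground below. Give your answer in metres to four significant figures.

Convert: 246 km/h = 246/3.6 = 68.33 m/s.
vₓ = 68.33 cos 28.9° = 59.82 m/s; v_y0 = 68.33 sin 28.9° = 33.02 m/s.
The projectile lands when y = 18.8 + (33.02) t − ½·9.81·t² = 0. Positive root: t = (33.02 + √(33.02² + 2·9.81·18.8)) / 9.81 = (33.02 + 38.20) / 9.81 = 7.261 s.
Horizontal distance: R = vₓ t = 59.82 × 7.261 = 434.4 m.

434.4 m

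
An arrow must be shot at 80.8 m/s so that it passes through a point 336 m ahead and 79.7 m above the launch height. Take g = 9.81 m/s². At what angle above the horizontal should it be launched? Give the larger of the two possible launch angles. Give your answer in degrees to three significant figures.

73.6°

Trajectory: y = x tanθ − g x² (1 + tan²θ)/(2v₀²). With x = 336, y = 79.7, v₀ = 80.8, g = 9.81:
84.82 tan²θ − 336 tanθ + (164.5) = 0.
tanθ = [336 ± √(336² − 4 × 84.82 × (164.5))] / (2 × 84.82) = (336 ± 238.9) / 169.6, giving tanθ = 0.5723 or 3.389.
θ = 29.78° or 73.56°; the larger is 73.56°.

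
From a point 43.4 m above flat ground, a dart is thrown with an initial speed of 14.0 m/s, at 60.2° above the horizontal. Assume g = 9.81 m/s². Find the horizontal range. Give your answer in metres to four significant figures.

31.03 m

Horizontal component vₓ = 14.00 cos 60.2° = 6.958 m/s; vertical v_y0 = 14.00 sin 60.2° = 12.15 m/s.
The projectile lands when y = 43.4 + (12.15) t − ½·9.81·t² = 0. Positive root: t = (12.15 + √(12.15² + 2·9.81·43.4)) / 9.81 = (12.15 + 31.61) / 9.81 = 4.460 s.
Horizontal distance: R = vₓ t = 6.958 × 4.460 = 31.03 m.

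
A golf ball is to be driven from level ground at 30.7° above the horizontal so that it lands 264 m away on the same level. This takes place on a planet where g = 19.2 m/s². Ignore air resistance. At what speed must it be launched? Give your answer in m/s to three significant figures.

From R = (v₀² / g) sin 2θ: v₀ = √(gR / sin 2θ).
v₀ = √(19.2 × 264 / sin 61.40°) = √(5069 / 0.8780) = √5773.2 = 75.98 m/s.

76.0 m/s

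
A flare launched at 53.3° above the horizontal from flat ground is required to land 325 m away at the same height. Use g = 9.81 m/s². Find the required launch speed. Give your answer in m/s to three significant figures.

On level ground R = v₀² sin 2θ / g ⇒ v₀ = √(gR / sin 2θ).
v₀ = √(9.81 × 325 / sin 106.6°) = √(3188 / 0.9583) = √3326.9 = 57.68 m/s.

57.7 m/s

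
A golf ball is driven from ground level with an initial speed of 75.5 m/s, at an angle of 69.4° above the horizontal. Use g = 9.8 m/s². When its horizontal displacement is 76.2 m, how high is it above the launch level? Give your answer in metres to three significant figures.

Resolve: vₓ = 75.50 cos 69.4° = 26.56 m/s and v_y0 = 75.50 sin 69.4° = 70.67 m/s.
x = vₓ t ⇒ t = 76.2/26.56 = 2.869 s.
Height: y = v_y0 t − ½ g t² = 70.67 × 2.869 − 4.900 × 2.869² = 202.7 − 40.32 = 162.4 m.

162 m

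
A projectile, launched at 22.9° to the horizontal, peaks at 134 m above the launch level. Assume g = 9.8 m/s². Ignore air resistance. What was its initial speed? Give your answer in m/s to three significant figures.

At the peak v_y = 0, so v_y0 = √(2gH) = √(2 × 9.80 × 134) = 51.25 m/s.
v_y0 = v₀ sin θ ⇒ v₀ = 51.25 / sin 22.9° = 131.7 m/s.

132 m/s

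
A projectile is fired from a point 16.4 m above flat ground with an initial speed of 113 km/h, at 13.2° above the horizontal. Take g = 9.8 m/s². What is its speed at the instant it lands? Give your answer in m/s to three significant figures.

36.1 m/s

Convert: 113 km/h = 113/3.6 = 31.39 m/s.
vₓ = 31.39 cos 13.2° = 30.56 m/s; v_y0 = 31.39 sin 13.2° = 7.168 m/s.
The projectile lands when y = 16.4 + (7.168) t − ½·9.80·t² = 0. Positive root: t = (7.168 + √(7.168² + 2·9.80·16.4)) / 9.80 = (7.168 + 19.31) / 9.80 = 2.702 s.
Vertical velocity at impact: v_y = v_y0 − g t = 7.168 − 9.80 × 2.702 = −19.31 m/s.
Speed: |v| = √(vₓ² + v_y²) = √(30.56² + 19.31²) = 36.15 m/s.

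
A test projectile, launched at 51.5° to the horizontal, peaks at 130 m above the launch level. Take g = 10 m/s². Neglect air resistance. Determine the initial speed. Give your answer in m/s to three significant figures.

At the peak v_y = 0, so v_y0 = √(2gH) = √(2 × 10.0 × 130) = 50.99 m/s.
v_y0 = v₀ sin θ ⇒ v₀ = 50.99 / sin 51.5° = 65.15 m/s.

65.2 m/s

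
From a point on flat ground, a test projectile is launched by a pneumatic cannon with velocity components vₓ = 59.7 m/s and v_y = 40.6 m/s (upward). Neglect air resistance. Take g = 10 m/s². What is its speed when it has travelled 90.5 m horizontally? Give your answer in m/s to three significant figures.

Time to reach x = 90.5 m: t = x/vₓ = 90.5/59.70 = 1.516 s.
Vertical velocity there: v_y = v_y0 − g t = 40.60 − 10.0 × 1.516 = 25.44 m/s.
Speed: √(vₓ² + v_y²) = √(59.70² + 25.44²) = 64.89 m/s.

64.9 m/s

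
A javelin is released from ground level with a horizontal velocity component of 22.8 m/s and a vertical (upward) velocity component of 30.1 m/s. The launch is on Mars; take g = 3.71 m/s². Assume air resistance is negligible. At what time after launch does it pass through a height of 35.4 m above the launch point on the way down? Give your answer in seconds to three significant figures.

Height y(t) = 30.10 t − 1.855 t² = 35.4 gives 1.855 t² − 30.10 t + 35.4 = 0.
t = [30.10 ± √(30.10² − 2·3.71·35.4)] / 3.71 = (30.10 ± 25.36) / 3.71, so t = 1.276 s or t = 14.95 s.
The descending-branch root is 14.95 s.

14.9 s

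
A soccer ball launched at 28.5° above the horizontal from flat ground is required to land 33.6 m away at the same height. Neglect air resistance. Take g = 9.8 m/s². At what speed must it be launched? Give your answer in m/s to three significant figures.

On level ground R = v₀² sin 2θ / g ⇒ v₀ = √(gR / sin 2θ).
v₀ = √(9.80 × 33.6 / sin 57.00°) = √(329.3 / 0.8387) = √392.62 = 19.81 m/s.

19.8 m/s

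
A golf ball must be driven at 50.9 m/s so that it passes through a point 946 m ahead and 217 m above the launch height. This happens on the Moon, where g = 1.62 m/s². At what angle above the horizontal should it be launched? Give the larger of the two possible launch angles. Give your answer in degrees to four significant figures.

69.89°

Trajectory: y = x tanθ − g x² (1 + tan²θ)/(2v₀²). With x = 946, y = 217, v₀ = 50.9, g = 1.62:
279.8 tan²θ − 946 tanθ + (496.8) = 0.
tanθ = [946 ± √(946² − 4 × 279.8 × (496.8))] / (2 × 279.8) = (946 ± 582.2) / 559.6, giving tanθ = 0.6502 or 2.731.
θ = 33.03° or 69.89°; the larger is 69.89°.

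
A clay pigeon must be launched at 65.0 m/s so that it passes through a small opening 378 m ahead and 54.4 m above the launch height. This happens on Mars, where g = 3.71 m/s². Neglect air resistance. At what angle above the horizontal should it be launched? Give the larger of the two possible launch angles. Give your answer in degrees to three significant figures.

80.0°

Trajectory: y = x tanθ − g x² (1 + tan²θ)/(2v₀²). With x = 378, y = 54.4, v₀ = 65.0, g = 3.71:
62.73 tan²θ − 378 tanθ + (117.1) = 0.
tanθ = [378 ± √(378² − 4 × 62.73 × (117.1))] / (2 × 62.73) = (378 ± 336.9) / 125.5, giving tanθ = 0.3277 or 5.698.
θ = 18.14° or 80.05°; the larger is 80.05°.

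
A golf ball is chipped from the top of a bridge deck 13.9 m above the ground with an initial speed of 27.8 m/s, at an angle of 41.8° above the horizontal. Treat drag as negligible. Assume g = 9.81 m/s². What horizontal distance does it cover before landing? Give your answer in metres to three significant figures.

Horizontal component vₓ = 27.80 cos 41.8° = 20.72 m/s; vertical v_y0 = 27.80 sin 41.8° = 18.53 m/s.
Vertical motion (up positive, ground at y = 0): 4.905 t² − (18.53) t − 13.9 = 0, so t = (18.53 + √(18.53² + 2·9.81·13.9)) / 9.81 = (18.53 + 24.82) / 9.81 = 4.419 s.
Horizontal distance: R = vₓ t = 20.72 × 4.419 = 91.58 m.

91.6 m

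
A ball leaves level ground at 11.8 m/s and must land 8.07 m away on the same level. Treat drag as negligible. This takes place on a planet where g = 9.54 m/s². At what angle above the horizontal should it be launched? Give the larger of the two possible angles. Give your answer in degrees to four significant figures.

73.22°

Level-ground range R = v₀² sin(2θ)/g ⇒ sin(2θ) = gR/v₀² = 9.54 × 8.07 / 11.8² = 0.5529.
2θ = 33.57° or 180° − 33.57° = 146.4°, so θ = 16.78° or 73.22°.
The larger angle is 73.22°.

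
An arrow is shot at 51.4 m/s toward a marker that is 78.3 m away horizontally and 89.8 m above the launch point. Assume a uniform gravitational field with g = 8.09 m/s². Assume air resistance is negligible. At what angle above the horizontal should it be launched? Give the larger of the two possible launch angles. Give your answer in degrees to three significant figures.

81.6°

Trajectory: y = x tanθ − g x² (1 + tan²θ)/(2v₀²). With x = 78.3, y = 89.8, v₀ = 51.4, g = 8.09:
9.387 tan²θ − 78.3 tanθ + (99.19) = 0.
tanθ = [78.3 ± √(78.3² − 4 × 9.387 × (99.19))] / (2 × 9.387) = (78.3 ± 49.06) / 18.77, giving tanθ = 1.558 or 6.784.
θ = 57.30° or 81.61°; the larger is 81.61°.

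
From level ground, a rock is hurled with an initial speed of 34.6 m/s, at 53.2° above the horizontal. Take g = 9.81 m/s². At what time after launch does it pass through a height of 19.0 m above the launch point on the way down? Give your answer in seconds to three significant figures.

4.85 s

Components: vₓ = 34.60 cos 53.2° = 20.73 m/s, v_y0 = 34.60 sin 53.2° = 27.71 m/s.
Require v_y0 t − ½ g t² = 19.0, i.e. 4.905 t² − 27.71 t + 19.0 = 0.
t = [27.71 ± √(27.71² − 2·9.81·19.0)] / 9.81 = (27.71 ± 19.87) / 9.81, so t = 0.7987 s or t = 4.850 s.
The descending-branch root is 4.850 s.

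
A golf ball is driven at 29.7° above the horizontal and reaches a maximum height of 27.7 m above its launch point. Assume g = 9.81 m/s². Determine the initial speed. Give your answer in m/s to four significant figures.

At the peak v_y = 0, so v_y0 = √(2gH) = √(2 × 9.81 × 27.7) = 23.31 m/s.
v_y0 = v₀ sin θ ⇒ v₀ = 23.31 / sin 29.7° = 47.05 m/s.

47.05 m/s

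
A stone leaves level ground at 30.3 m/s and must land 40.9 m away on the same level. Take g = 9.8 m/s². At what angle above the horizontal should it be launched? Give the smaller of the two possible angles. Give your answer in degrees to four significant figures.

Level-ground range R = v₀² sin(2θ)/g ⇒ sin(2θ) = gR/v₀² = 9.80 × 40.9 / 30.3² = 0.4366.
2θ = 25.89° or 180° − 25.89° = 154.1°, so θ = 12.94° or 77.06°.
The smaller angle is 12.94°.

12.94°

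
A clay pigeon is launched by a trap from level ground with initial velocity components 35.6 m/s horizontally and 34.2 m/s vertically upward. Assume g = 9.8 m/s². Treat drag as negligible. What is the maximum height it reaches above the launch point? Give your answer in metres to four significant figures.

59.68 m

Maximum height: H = v_y0² / (2g) = 34.20² / (2 × 9.80) = 59.68 m.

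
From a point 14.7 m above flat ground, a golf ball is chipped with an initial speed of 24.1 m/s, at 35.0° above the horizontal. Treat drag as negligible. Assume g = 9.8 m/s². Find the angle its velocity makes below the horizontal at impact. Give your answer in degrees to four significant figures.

47.96°

Resolve: vₓ = 24.10 cos 35.0° = 19.74 m/s and v_y0 = 24.10 sin 35.0° = 13.82 m/s.
With up positive and y = 0 at the ground: y(t) = 14.7 + (13.82) t − 4.900 t². Setting y = 0 and taking the positive root: t = [13.82 + √(13.82² + 2·9.80·14.7)] / 9.80 = (13.82 + 21.89) / 9.80 = 3.644 s.
At impact: v_y = v_y0 − g t = −21.89 m/s; vₓ = 19.74 m/s.
Angle below horizontal: arctan(|v_y|/vₓ) = arctan(21.89/19.74) = 47.96°.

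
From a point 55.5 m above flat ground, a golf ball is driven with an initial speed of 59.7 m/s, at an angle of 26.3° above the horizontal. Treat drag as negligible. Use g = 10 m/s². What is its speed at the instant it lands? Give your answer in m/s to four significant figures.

68.37 m/s

Horizontal component vₓ = 59.70 cos 26.3° = 53.52 m/s; vertical v_y0 = 59.70 sin 26.3° = 26.45 m/s.
With up positive and y = 0 at the ground: y(t) = 55.5 + (26.45) t − 5.000 t². Setting y = 0 and taking the positive root: t = [26.45 + √(26.45² + 2·10.0·55.5)] / 10.0 = (26.45 + 42.54) / 10.0 = 6.899 s.
Vertical velocity at impact: v_y = v_y0 − g t = 26.45 − 10.0 × 6.899 = −42.54 m/s.
Speed: |v| = √(vₓ² + v_y²) = √(53.52² + 42.54²) = 68.37 m/s.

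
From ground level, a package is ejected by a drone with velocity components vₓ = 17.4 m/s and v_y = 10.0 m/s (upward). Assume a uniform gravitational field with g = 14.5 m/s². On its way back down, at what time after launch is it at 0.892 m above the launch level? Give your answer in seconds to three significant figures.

1.28 s

Require v_y0 t − ½ g t² = 0.892, i.e. 7.250 t² − 10.00 t + 0.892 = 0.
Quadratic formula: t = (10.00 ± √74.132) / 14.5 = (10.00 ± 8.610) / 14.5 → t = 0.09586 s or 1.283 s.
The descending-branch root is 1.283 s.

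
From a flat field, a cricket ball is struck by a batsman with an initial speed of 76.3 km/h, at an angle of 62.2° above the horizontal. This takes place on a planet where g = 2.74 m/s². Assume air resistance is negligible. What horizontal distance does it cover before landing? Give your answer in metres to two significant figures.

140 m

Convert: 76.3 km/h = 76.3/3.6 = 21.19 m/s.
Horizontal component vₓ = 21.19 cos 62.2° = 9.885 m/s; vertical v_y0 = 21.19 sin 62.2° = 18.75 m/s.
Time aloft: T = 2 v_y0 / g = 2 × 18.75 / 2.74 = 13.68 s.
Range: R = vₓ T = 9.885 × 13.68 = 135.3 m.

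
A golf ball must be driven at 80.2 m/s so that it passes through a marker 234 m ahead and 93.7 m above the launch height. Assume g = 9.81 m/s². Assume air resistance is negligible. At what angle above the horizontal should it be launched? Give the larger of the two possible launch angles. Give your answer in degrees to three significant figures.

78.6°

Trajectory: y = x tanθ − g x² (1 + tan²θ)/(2v₀²). With x = 234, y = 93.7, v₀ = 80.2, g = 9.81:
41.76 tan²θ − 234 tanθ + (135.5) = 0.
tanθ = [234 ± √(234² − 4 × 41.76 × (135.5))] / (2 × 41.76) = (234 ± 179.3) / 83.51, giving tanθ = 0.6556 or 4.948.
θ = 33.25° or 78.58°; the larger is 78.58°.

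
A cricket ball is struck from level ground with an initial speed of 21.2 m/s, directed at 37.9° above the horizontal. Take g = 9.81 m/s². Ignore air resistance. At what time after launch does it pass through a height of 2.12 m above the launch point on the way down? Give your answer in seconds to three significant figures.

2.48 s

Horizontal component vₓ = 21.20 cos 37.9° = 16.73 m/s; vertical v_y0 = 21.20 sin 37.9° = 13.02 m/s.
Set y = v_y0 t − ½ g t² = 2.12: 4.905 t² − 13.02 t + 2.12 = 0.
t = [13.02 ± √(13.02² − 2·9.81·2.12)] / 9.81 = (13.02 ± 11.31) / 9.81, so t = 0.1742 s or t = 2.481 s.
The descending-branch root is 2.481 s.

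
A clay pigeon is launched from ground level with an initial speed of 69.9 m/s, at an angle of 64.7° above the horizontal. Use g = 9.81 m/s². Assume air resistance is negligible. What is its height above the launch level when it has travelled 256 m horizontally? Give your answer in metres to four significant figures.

Components: vₓ = 69.90 cos 64.7° = 29.87 m/s, v_y0 = 69.90 sin 64.7° = 63.20 m/s.
Time to reach x = 256 m: t = x/vₓ = 256/29.87 = 8.570 s.
Height: y = v_y0 t − ½ g t² = 63.20 × 8.570 − 4.905 × 8.570² = 541.6 − 360.2 = 181.3 m.

181.3 m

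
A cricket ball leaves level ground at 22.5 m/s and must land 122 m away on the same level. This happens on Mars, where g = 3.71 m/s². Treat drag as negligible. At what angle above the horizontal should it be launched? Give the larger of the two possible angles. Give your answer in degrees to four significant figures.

From R = (v₀²/g) sin 2θ: sin 2θ = 3.71 × 122 / 506.25 = 0.8941.
2θ = 63.39° or 180° − 63.39° = 116.6°, so θ = 31.69° or 58.31°.
The larger angle is 58.31°.

58.31°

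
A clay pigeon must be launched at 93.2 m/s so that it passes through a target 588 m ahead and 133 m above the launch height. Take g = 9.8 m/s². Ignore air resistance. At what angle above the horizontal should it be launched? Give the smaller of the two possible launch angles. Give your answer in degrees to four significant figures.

36.47°

Trajectory: y = x tanθ − g x² (1 + tan²θ)/(2v₀²). With x = 588, y = 133, v₀ = 93.2, g = 9.80:
195.0 tan²θ − 588 tanθ + (328.0) = 0.
tanθ = [588 ± √(588² − 4 × 195.0 × (328.0))] / (2 × 195.0) = (588 ± 299.7) / 390.1, giving tanθ = 0.7391 or 2.276.
θ = 36.47° or 66.28°; the smaller is 36.47°.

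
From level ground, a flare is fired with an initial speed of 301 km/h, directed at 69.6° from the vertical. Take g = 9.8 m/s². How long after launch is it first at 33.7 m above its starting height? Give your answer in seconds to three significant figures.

1.57 s

Convert: 301 km/h = 301/3.6 = 83.61 m/s.
vₓ = 83.61 sin 69.6° = 78.37 m/s; v_y0 = 83.61 cos 69.6° = 29.14 m/s.
Height y(t) = 29.14 t − 4.900 t² = 33.7 gives 4.900 t² − 29.14 t + 33.7 = 0.
t = [29.14 ± √(29.14² − 2·9.80·33.7)] / 9.80 = (29.14 ± 13.74) / 9.80, so t = 1.572 s or t = 4.376 s.
The first (ascending) time is 1.572 s.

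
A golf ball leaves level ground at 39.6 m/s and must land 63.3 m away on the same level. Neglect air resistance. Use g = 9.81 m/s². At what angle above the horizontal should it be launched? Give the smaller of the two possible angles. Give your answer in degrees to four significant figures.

11.66°

Level-ground range R = v₀² sin(2θ)/g ⇒ sin(2θ) = gR/v₀² = 9.81 × 63.3 / 39.6² = 0.3960.
2θ = 23.33° or 180° − 23.33° = 156.7°, so θ = 11.66° or 78.34°.
The smaller angle is 11.66°.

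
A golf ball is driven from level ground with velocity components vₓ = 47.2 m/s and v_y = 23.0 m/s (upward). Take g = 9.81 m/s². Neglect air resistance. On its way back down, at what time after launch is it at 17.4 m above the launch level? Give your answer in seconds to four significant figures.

3.741 s

Set y = v_y0 t − ½ g t² = 17.4: 4.905 t² − 23.00 t + 17.4 = 0.
Quadratic formula: t = (23.00 ± √187.61) / 9.81 = (23.00 ± 13.70) / 9.81 → t = 0.9483 s or 3.741 s.
The descending-branch root is 3.741 s.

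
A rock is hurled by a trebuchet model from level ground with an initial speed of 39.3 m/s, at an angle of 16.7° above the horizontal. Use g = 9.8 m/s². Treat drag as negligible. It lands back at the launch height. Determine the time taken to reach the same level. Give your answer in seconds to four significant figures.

2.305 s

Resolve: vₓ = 39.30 cos 16.7° = 37.64 m/s and v_y0 = 39.30 sin 16.7° = 11.29 m/s.
Landing at launch height ⇒ T = 2 v_y0 / g = 2 × 11.29 / 9.80 = 2.305 s.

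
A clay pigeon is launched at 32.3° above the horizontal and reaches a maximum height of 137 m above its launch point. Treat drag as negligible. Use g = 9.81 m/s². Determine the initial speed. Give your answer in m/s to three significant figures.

97.0 m/s

At the peak v_y = 0, so v_y0 = √(2gH) = √(2 × 9.81 × 137) = 51.85 m/s.
v_y0 = v₀ sin θ ⇒ v₀ = 51.85 / sin 32.3° = 97.02 m/s.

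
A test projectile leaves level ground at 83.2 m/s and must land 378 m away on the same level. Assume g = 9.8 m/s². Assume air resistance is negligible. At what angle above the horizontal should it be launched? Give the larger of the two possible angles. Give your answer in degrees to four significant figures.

73.82°

R = v₀² sin 2θ / g gives sin 2θ = gR/v₀² = 9.80·378/83.2² = 0.5351.
2θ = 32.35° or 180° − 32.35° = 147.6°, so θ = 16.18° or 73.82°.
The larger angle is 73.82°.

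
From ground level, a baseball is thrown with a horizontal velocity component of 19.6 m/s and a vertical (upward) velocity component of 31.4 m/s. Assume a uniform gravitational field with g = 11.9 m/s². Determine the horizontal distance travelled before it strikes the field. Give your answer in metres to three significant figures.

Time aloft: T = 2 v_y0 / g = 2 × 31.40 / 11.9 = 5.277 s.
Range: R = vₓ T = 19.60 × 5.277 = 103.4 m.

103 m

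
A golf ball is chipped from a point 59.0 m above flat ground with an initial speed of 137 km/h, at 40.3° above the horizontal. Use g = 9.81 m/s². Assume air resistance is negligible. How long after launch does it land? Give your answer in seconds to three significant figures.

Convert: 137 km/h = 137/3.6 = 38.06 m/s.
vₓ = 38.06 cos 40.3° = 29.02 m/s; v_y0 = 38.06 sin 40.3° = 24.61 m/s.
Vertical motion (up positive, ground at y = 0): 4.905 t² − (24.61) t − 59.0 = 0, so t = (24.61 + √(24.61² + 2·9.81·59.0)) / 9.81 = (24.61 + 41.99) / 9.81 = 6.790 s.

6.79 s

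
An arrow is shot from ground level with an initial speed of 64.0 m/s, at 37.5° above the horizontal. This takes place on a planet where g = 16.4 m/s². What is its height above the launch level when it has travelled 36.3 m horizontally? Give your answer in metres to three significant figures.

Resolve: vₓ = 64.00 cos 37.5° = 50.77 m/s and v_y0 = 64.00 sin 37.5° = 38.96 m/s.
At x = 36.3 m, t = x/vₓ = 36.3/50.77 = 0.7149 s.
Height: y = v_y0 t − ½ g t² = 38.96 × 0.7149 − 8.200 × 0.7149² = 27.85 − 4.191 = 23.66 m.

23.7 m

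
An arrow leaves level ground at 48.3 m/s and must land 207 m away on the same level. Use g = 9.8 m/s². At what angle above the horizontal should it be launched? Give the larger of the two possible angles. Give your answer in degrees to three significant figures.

59.8°

R = v₀² sin 2θ / g gives sin 2θ = gR/v₀² = 9.80·207/48.3² = 0.8696.
2θ = 60.41° or 180° − 60.41° = 119.6°, so θ = 30.20° or 59.80°.
The larger angle is 59.80°.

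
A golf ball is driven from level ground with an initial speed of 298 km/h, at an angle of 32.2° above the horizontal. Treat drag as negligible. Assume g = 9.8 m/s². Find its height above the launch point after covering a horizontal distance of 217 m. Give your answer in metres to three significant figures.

89.6 m

Convert: 298 km/h = 298/3.6 = 82.78 m/s.
vₓ = 82.78 cos 32.2° = 70.05 m/s; v_y0 = 82.78 sin 32.2° = 44.11 m/s.
x = vₓ t ⇒ t = 217/70.05 = 3.098 s.
Height: y = v_y0 t − ½ g t² = 44.11 × 3.098 − 4.900 × 3.098² = 136.7 − 47.03 = 89.63 m.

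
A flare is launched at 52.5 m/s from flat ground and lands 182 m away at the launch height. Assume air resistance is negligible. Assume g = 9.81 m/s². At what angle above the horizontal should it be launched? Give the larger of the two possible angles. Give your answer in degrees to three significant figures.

Level-ground range R = v₀² sin(2θ)/g ⇒ sin(2θ) = gR/v₀² = 9.81 × 182 / 52.5² = 0.6478.
2θ = 40.37° or 180° − 40.37° = 139.6°, so θ = 20.19° or 69.81°.
The larger angle is 69.81°.

69.8°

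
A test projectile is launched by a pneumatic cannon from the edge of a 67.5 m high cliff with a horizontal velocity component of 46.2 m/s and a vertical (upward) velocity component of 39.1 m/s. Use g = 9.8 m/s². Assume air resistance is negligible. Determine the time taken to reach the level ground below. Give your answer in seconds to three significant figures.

The projectile lands when y = 67.5 + (39.10) t − ½·9.80·t² = 0. Positive root: t = (39.10 + √(39.10² + 2·9.80·67.5)) / 9.80 = (39.10 + 53.40) / 9.80 = 9.439 s.

9.44 s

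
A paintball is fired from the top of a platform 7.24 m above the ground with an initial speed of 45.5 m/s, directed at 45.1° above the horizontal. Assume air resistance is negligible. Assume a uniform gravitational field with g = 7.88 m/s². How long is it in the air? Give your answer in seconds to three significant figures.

Components: vₓ = 45.50 cos 45.1° = 32.12 m/s, v_y0 = 45.50 sin 45.1° = 32.23 m/s.
With up positive and y = 0 at the ground: y(t) = 7.24 + (32.23) t − 3.940 t². Setting y = 0 and taking the positive root: t = [32.23 + √(32.23² + 2·7.88·7.24)] / 7.88 = (32.23 + 33.95) / 7.88 = 8.399 s.

8.40 s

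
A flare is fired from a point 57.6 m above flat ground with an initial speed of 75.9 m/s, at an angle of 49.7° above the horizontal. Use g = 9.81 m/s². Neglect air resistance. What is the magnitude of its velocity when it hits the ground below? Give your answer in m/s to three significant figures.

Resolve: vₓ = 75.90 cos 49.7° = 49.09 m/s and v_y0 = 75.90 sin 49.7° = 57.89 m/s.
Vertical motion (up positive, ground at y = 0): 4.905 t² − (57.89) t − 57.6 = 0, so t = (57.89 + √(57.89² + 2·9.81·57.6)) / 9.81 = (57.89 + 66.94) / 9.81 = 12.72 s.
Vertical velocity at impact: v_y = v_y0 − g t = 57.89 − 9.81 × 12.72 = −66.94 m/s.
Speed: |v| = √(vₓ² + v_y²) = √(49.09² + 66.94²) = 83.01 m/s.

83.0 m/s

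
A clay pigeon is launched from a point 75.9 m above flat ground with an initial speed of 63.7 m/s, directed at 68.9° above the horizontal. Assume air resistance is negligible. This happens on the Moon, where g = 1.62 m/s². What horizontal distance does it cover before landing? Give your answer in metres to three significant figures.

Resolve: vₓ = 63.70 cos 68.9° = 22.93 m/s and v_y0 = 63.70 sin 68.9° = 59.43 m/s.
The projectile lands when y = 75.9 + (59.43) t − ½·1.62·t² = 0. Positive root: t = (59.43 + √(59.43² + 2·1.62·75.9)) / 1.62 = (59.43 + 61.46) / 1.62 = 74.62 s.
Horizontal distance: R = vₓ t = 22.93 × 74.62 = 1711 m.

1710 m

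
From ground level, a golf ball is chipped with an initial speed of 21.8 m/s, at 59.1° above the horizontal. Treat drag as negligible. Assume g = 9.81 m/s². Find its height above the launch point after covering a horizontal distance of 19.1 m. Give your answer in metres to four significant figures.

17.64 m

vₓ = 21.80 cos 59.1° = 11.20 m/s; v_y0 = 21.80 sin 59.1° = 18.71 m/s.
Time to reach x = 19.1 m: t = x/vₓ = 19.1/11.20 = 1.706 s.
Height: y = v_y0 t − ½ g t² = 18.71 × 1.706 − 4.905 × 1.706² = 31.91 − 14.28 = 17.64 m.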